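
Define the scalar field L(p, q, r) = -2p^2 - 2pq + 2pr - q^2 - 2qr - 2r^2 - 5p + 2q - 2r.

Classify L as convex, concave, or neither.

L is quadratic, so its Hessian is the constant matrix H = [[-4, -2, 2], [-2, -2, -2], [2, -2, -4]].
Leading principal minors: -4, 4, 24.
Neither pattern holds ⇒ H is indefinite ⇒ neither convex nor concave.

neither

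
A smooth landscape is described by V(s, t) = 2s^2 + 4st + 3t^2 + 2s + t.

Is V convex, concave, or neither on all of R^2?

convex

V is quadratic, so its Hessian is the constant matrix H = [[4, 4], [4, 6]].
det(H) = 8, tr(H) = 10.
det(H) > 0 and tr(H) > 0, so H is positive definite everywhere: convex.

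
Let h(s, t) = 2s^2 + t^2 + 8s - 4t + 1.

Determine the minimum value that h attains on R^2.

-11

h(s,t) separates as P(s) + Q(t) + 1, so its minimum is min P + min Q + 1.
P'(s) = 4s + 8 vanishes at s ∈ {-2}; Q'(t) = 2(t - 2) vanishes at t ∈ {2}.
Local minima of P (where P''>0): P(-2)=-8. Local minima of Q: Q(2)=-4.
So the global minimum of h is P(-2) + Q(2) + 1 = -8 − 4 + 1 = -11, attained at (-2, 2).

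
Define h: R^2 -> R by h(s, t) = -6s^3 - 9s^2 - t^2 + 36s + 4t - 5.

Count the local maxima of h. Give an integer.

1

h separates as a function of s plus a function of t, so ∇h=0 decouples.
∂h/∂s = -18(s - 1)(s + 2) = 0 at s ∈ {-2, 1}; ∂h/∂t = -2(t - 2) = 0 at t ∈ {2}.
The Hessian is diagonal: diag(h_ss, h_tt). Second derivatives: h_ss(-2)=54, h_ss(1)=-54; h_tt(2)=-2.
Local maxima occur where both diagonal entries negative: (1, 2). Count: 1.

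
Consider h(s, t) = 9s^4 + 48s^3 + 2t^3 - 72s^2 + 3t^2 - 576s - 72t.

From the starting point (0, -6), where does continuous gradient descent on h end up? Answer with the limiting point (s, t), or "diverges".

diverges

h is separable, so gradient descent decouples: s follows -∂h/∂s, t follows -∂h/∂t.
∂h/∂s = 36(s - 2)(s + 2)(s + 4); at s=0 this is -576, so s increases.
∂h/∂t = 6(t - 3)(t + 4); at t=-6 this is 108, so t decreases.
The t-coordinate has no critical point in that direction and runs off to infinity.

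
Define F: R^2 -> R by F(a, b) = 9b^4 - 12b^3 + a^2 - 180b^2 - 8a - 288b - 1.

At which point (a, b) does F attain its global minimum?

(4, 4)

F(a,b) separates as P(a) + Q(b) − 1, so its minimum is min P + min Q − 1.
P'(a) = 2a - 8 vanishes at a ∈ {4}; Q'(b) = 36(b - 4)(b + 1)(b + 2) vanishes at b ∈ {-2, -1, 4}.
Local minima of P (where P''>0): P(4)=-16. Local minima of Q: Q(-2)=96, Q(4)=-2496.
So the global minimum of F is P(4) + Q(4) − 1 = -16 − 2496 − 1 = -2513, attained at (4, 4).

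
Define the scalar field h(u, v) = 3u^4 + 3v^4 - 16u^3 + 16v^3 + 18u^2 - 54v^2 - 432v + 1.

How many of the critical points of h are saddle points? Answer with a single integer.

4

h separates as a function of u plus a function of v, so ∇h=0 decouples.
∂h/∂u = 12u(u - 3)(u - 1) = 0 at u ∈ {0, 1, 3}; ∂h/∂v = 12(v - 3)(v + 3)(v + 4) = 0 at v ∈ {-4, -3, 3}.
The Hessian is diagonal: diag(h_uu, h_vv). Second derivatives: h_uu(0)=36, h_uu(1)=-24, h_uu(3)=72; h_vv(-4)=84, h_vv(-3)=-72, h_vv(3)=504.
Saddle points occur where the two diagonal entries have opposite signs: (0, -3), (1, -4), (1, 3), (3, -3). Count: 4.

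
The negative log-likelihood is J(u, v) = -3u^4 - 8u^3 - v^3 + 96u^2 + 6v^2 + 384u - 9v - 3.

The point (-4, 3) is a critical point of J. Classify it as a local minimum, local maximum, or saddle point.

The mixed partial ∂²J/∂u∂v is 0, so the Hessian at any point is diag(J_uu, J_vv) = diag(12(-3u^2 - 4u + 16), 6(-v + 2)).
At (-4, 3): H = diag(-192, -6).
Both eigenvalues are negative, so H is negative definite: a local maximum.

local maximum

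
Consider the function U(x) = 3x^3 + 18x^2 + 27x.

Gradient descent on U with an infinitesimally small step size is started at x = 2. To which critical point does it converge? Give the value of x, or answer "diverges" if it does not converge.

U'(x) = 9(x + 1)(x + 3), so U'(2) = 135.
Gradient descent moves in the -U' direction, i.e. x is decreasing.
The nearest critical point in that direction is x = -1, where U'' = 18 > 0 (a local minimum). The iterate converges there.

-1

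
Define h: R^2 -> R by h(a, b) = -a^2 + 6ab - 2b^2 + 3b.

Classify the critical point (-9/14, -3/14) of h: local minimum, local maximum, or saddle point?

The Hessian of h is constant: H = [[-2, 6], [6, -4]].
det(H) = (-2)·(-4) − 6² = -28.
Since det(H) < 0, H is indefinite and the critical point is a saddle point.

saddle point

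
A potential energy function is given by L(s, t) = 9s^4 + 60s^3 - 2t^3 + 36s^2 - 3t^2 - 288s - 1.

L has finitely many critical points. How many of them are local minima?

2

L separates as a function of s plus a function of t, so ∇L=0 decouples.
∂L/∂s = 36(s - 1)(s + 2)(s + 4) = 0 at s ∈ {-4, -2, 1}; ∂L/∂t = -6t(t + 1) = 0 at t ∈ {-1, 0}.
The Hessian is diagonal: diag(L_ss, L_tt). Second derivatives: L_ss(-4)=360, L_ss(-2)=-216, L_ss(1)=540; L_tt(-1)=6, L_tt(0)=-6.
Local minima occur where both diagonal entries positive: (-4, -1), (1, -1). Count: 2.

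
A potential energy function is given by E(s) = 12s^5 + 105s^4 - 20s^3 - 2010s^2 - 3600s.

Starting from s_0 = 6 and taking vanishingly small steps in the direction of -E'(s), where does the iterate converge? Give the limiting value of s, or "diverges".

3

E'(s) = 60(s - 3)(s + 1)(s + 4)(s + 5), so E'(6) = 138600.
Gradient descent moves in the -E' direction, i.e. s is decreasing.
The nearest critical point in that direction is s = 3, where E'' = 13440 > 0 (a local minimum). The iterate converges there.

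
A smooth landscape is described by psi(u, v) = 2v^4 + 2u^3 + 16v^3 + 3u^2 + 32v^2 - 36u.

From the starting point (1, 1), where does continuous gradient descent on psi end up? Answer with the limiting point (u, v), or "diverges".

psi is separable, so gradient descent decouples: u follows -∂psi/∂u, v follows -∂psi/∂v.
∂psi/∂u = 6(u - 2)(u + 3); at u=1 this is -24, so u increases.
∂psi/∂v = 8v(v + 2)(v + 4); at v=1 this is 120, so v decreases.
u converges to its nearest critical value 2 (a local min of the u-part); v converges to 0. The iterate converges to (2, 0).

(2, 0)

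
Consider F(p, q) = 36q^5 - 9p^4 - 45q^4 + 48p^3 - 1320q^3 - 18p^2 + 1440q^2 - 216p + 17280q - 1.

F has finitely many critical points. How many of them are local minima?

F separates as a function of p plus a function of q, so ∇F=0 decouples.
∂F/∂p = -36(p - 3)(p - 2)(p + 1) = 0 at p ∈ {-1, 2, 3}; ∂F/∂q = 180(q - 4)(q - 3)(q + 2)(q + 4) = 0 at q ∈ {-4, -2, 3, 4}.
The Hessian is diagonal: diag(F_pp, F_qq). Second derivatives: F_pp(-1)=-432, F_pp(2)=108, F_pp(3)=-144; F_qq(-4)=-20160, F_qq(-2)=10800, F_qq(3)=-6300, F_qq(4)=8640.
Local minima occur where both diagonal entries positive: (2, -2), (2, 4). Count: 2.

2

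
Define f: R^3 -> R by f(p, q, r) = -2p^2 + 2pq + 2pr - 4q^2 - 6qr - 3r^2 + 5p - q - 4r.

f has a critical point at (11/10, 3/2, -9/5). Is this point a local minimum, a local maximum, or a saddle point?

local maximum

The Hessian is constant: H = [[-4, 2, 2], [2, -8, -6], [2, -6, -6]].
Leading principal minors: Δ₁ = -4, Δ₂ = 28, Δ₃ = -40.
The minors alternate sign starting negative (−, +, −), so H is negative definite: a local maximum.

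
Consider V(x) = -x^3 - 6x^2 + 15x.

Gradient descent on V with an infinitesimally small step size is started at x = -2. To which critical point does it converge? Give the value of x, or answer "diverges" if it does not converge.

V'(x) = -3(x - 1)(x + 5), so V'(-2) = 27.
Gradient descent moves in the -V' direction, i.e. x is decreasing.
The nearest critical point in that direction is x = -5, where V'' = 18 > 0 (a local minimum). The iterate converges there.

-5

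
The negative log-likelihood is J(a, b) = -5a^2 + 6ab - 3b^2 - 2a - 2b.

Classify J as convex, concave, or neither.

concave

J is quadratic, so its Hessian is the constant matrix H = [[-10, 6], [6, -6]].
det(H) = 24, tr(H) = -16.
det(H) > 0 and tr(H) < 0, so H is negative definite everywhere: concave.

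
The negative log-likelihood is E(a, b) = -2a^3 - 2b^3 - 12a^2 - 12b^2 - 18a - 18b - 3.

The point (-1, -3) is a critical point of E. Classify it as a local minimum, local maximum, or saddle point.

saddle point

The mixed partial ∂²E/∂a∂b is 0, so the Hessian at any point is diag(E_aa, E_bb) = diag(-12(a + 2), -12(b + 2)).
At (-1, -3): H = diag(-12, 12).
The eigenvalues have opposite signs, so H is indefinite: a saddle point.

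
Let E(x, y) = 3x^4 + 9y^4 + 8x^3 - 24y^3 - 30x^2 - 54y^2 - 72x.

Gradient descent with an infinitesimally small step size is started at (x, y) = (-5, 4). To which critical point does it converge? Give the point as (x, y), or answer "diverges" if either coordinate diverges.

E is separable, so gradient descent decouples: x follows -∂E/∂x, y follows -∂E/∂y.
∂E/∂x = 12(x - 2)(x + 1)(x + 3); at x=-5 this is -672, so x increases.
∂E/∂y = 36y(y - 3)(y + 1); at y=4 this is 720, so y decreases.
x converges to its nearest critical value -3 (a local min of the x-part); y converges to 3. The iterate converges to (-3, 3).

(-3, 3)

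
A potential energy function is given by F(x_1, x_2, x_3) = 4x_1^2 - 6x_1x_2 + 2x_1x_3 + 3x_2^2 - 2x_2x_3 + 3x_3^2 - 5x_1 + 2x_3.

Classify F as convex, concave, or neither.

convex

F is quadratic, so its Hessian is the constant matrix H = [[8, -6, 2], [-6, 6, -2], [2, -2, 6]].
Leading principal minors: 8, 12, 64.
All positive ⇒ H ≻ 0 ⇒ convex.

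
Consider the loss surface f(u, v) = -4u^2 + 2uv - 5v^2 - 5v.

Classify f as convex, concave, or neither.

concave

f is quadratic, so its Hessian is the constant matrix H = [[-8, 2], [2, -10]].
det(H) = 76, tr(H) = -18.
det(H) > 0 and tr(H) < 0, so H is negative definite everywhere: concave.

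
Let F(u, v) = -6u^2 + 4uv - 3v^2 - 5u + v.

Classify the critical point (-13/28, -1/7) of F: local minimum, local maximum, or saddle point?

local maximum

The Hessian of F is constant: H = [[-12, 4], [4, -6]].
det(H) = (-12)·(-6) − 4² = 56.
det(H) > 0 and tr(H) = -18 < 0, so H is negative definite and the point is a local maximum.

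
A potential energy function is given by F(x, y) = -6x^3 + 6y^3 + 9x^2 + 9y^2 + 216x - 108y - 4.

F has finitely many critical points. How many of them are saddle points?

2

F separates as a function of x plus a function of y, so ∇F=0 decouples.
∂F/∂x = -18(x - 4)(x + 3) = 0 at x ∈ {-3, 4}; ∂F/∂y = 18(y - 2)(y + 3) = 0 at y ∈ {-3, 2}.
The Hessian is diagonal: diag(F_xx, F_yy). Second derivatives: F_xx(-3)=126, F_xx(4)=-126; F_yy(-3)=-90, F_yy(2)=90.
Saddle points occur where the two diagonal entries have opposite signs: (-3, -3), (4, 2). Count: 2.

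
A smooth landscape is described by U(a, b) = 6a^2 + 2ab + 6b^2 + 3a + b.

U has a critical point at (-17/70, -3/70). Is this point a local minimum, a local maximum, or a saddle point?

The Hessian of U is constant: H = [[12, 2], [2, 12]].
det(H) = 12·12 − 2² = 140.
det(H) > 0 and tr(H) = 24 > 0, so H is positive definite and the point is a local minimum.

local minimum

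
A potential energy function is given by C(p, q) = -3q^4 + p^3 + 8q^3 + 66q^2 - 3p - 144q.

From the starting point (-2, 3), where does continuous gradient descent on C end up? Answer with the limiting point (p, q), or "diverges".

C is separable, so gradient descent decouples: p follows -∂C/∂p, q follows -∂C/∂q.
∂C/∂p = 3(p - 1)(p + 1); at p=-2 this is 9, so p decreases.
∂C/∂q = -12(q - 4)(q - 1)(q + 3); at q=3 this is 144, so q decreases.
The p-coordinate has no critical point in that direction and runs off to infinity.

diverges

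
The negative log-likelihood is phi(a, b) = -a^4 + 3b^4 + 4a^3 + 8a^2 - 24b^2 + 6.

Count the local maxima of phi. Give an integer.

2

phi separates as a function of a plus a function of b, so ∇phi=0 decouples.
∂phi/∂a = -4a(a - 4)(a + 1) = 0 at a ∈ {-1, 0, 4}; ∂phi/∂b = 12b(b - 2)(b + 2) = 0 at b ∈ {-2, 0, 2}.
The Hessian is diagonal: diag(phi_aa, phi_bb). Second derivatives: phi_aa(-1)=-20, phi_aa(0)=16, phi_aa(4)=-80; phi_bb(-2)=96, phi_bb(0)=-48, phi_bb(2)=96.
Local maxima occur where both diagonal entries negative: (-1, 0), (4, 0). Count: 2.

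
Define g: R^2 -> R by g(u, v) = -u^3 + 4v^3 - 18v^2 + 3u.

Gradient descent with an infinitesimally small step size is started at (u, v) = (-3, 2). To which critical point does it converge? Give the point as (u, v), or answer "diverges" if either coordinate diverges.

g is separable, so gradient descent decouples: u follows -∂g/∂u, v follows -∂g/∂v.
∂g/∂u = -3(u - 1)(u + 1); at u=-3 this is -24, so u increases.
∂g/∂v = 12v(v - 3); at v=2 this is -24, so v increases.
u converges to its nearest critical value -1 (a local min of the u-part); v converges to 3. The iterate converges to (-1, 3).

(-1, 3)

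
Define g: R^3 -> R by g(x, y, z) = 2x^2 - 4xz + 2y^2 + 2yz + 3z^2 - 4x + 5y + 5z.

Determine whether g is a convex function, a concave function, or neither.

g is quadratic, so its Hessian is the constant matrix H = [[4, 0, -4], [0, 4, 2], [-4, 2, 6]].
Leading principal minors: 4, 16, 16.
All positive ⇒ H ≻ 0 ⇒ convex.

convex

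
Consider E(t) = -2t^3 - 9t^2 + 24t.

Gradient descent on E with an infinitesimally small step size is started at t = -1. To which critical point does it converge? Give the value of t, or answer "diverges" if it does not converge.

E'(t) = -6(t - 1)(t + 4), so E'(-1) = 36.
Gradient descent moves in the -E' direction, i.e. t is decreasing.
The nearest critical point in that direction is t = -4, where E'' = 30 > 0 (a local minimum). The iterate converges there.

-4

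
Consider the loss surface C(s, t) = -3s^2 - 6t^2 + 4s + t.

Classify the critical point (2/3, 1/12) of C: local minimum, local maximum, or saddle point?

The Hessian of C is constant: H = [[-6, 0], [0, -12]].
det(H) = (-6)·(-12) − 0² = 72.
det(H) > 0 and tr(H) = -18 < 0, so H is negative definite and the point is a local maximum.

local maximum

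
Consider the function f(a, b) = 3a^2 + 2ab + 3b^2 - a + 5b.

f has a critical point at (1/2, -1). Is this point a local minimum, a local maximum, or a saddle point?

The Hessian of f is constant: H = [[6, 2], [2, 6]].
det(H) = 6·6 − 2² = 32.
det(H) > 0 and tr(H) = 12 > 0, so H is positive definite and the point is a local minimum.

local minimum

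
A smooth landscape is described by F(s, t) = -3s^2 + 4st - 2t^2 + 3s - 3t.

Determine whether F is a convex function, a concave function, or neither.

F is quadratic, so its Hessian is the constant matrix H = [[-6, 4], [4, -4]].
det(H) = 8, tr(H) = -10.
det(H) > 0 and tr(H) < 0, so H is negative definite everywhere: concave.

concave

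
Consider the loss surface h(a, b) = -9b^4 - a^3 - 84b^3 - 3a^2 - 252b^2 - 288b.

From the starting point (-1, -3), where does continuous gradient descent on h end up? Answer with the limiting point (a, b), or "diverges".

(-2, -2)

h is separable, so gradient descent decouples: a follows -∂h/∂a, b follows -∂h/∂b.
∂h/∂a = -3a(a + 2); at a=-1 this is 3, so a decreases.
∂h/∂b = -36(b + 1)(b + 2)(b + 4); at b=-3 this is -72, so b increases.
a converges to its nearest critical value -2 (a local min of the a-part); b converges to -2. The iterate converges to (-2, -2).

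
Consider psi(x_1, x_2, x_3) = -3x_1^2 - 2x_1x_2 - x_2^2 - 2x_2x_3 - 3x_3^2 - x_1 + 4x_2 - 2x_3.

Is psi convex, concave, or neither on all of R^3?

psi is quadratic, so its Hessian is the constant matrix H = [[-6, -2, 0], [-2, -2, -2], [0, -2, -6]].
Leading principal minors: -6, 8, -24.
Signs alternate −, +, − ⇒ H ≺ 0 ⇒ concave.

concave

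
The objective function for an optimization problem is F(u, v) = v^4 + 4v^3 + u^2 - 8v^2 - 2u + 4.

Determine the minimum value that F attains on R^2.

F(u,v) separates as P(u) + Q(v) + 4, so its minimum is min P + min Q + 4.
P'(u) = 2u - 2 vanishes at u ∈ {1}; Q'(v) = 4v(v - 1)(v + 4) vanishes at v ∈ {-4, 0, 1}.
Local minima of P (where P''>0): P(1)=-1. Local minima of Q: Q(-4)=-128, Q(1)=-3.
So the global minimum of F is P(1) + Q(-4) + 4 = -1 − 128 + 4 = -125, attained at (1, -4).

-125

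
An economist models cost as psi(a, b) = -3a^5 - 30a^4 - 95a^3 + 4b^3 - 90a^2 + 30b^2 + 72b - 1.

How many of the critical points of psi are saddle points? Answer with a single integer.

psi separates as a function of a plus a function of b, so ∇psi=0 decouples.
∂psi/∂a = -15a(a + 1)(a + 3)(a + 4) = 0 at a ∈ {-4, -3, -1, 0}; ∂psi/∂b = 12(b + 2)(b + 3) = 0 at b ∈ {-3, -2}.
The Hessian is diagonal: diag(psi_aa, psi_bb). Second derivatives: psi_aa(-4)=180, psi_aa(-3)=-90, psi_aa(-1)=90, psi_aa(0)=-180; psi_bb(-3)=-12, psi_bb(-2)=12.
Saddle points occur where the two diagonal entries have opposite signs: (-4, -3), (-3, -2), (-1, -3), (0, -2). Count: 4.

4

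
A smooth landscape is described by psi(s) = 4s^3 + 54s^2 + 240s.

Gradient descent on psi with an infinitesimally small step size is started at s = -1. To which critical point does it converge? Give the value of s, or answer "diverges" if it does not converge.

-4

psi'(s) = 12(s + 4)(s + 5), so psi'(-1) = 144.
Gradient descent moves in the -psi' direction, i.e. s is decreasing.
The nearest critical point in that direction is s = -4, where psi'' = 12 > 0 (a local minimum). The iterate converges there.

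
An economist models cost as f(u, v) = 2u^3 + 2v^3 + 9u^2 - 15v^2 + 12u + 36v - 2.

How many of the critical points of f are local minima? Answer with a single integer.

1

f separates as a function of u plus a function of v, so ∇f=0 decouples.
∂f/∂u = 6(u + 1)(u + 2) = 0 at u ∈ {-2, -1}; ∂f/∂v = 6(v - 3)(v - 2) = 0 at v ∈ {2, 3}.
The Hessian is diagonal: diag(f_uu, f_vv). Second derivatives: f_uu(-2)=-6, f_uu(-1)=6; f_vv(2)=-6, f_vv(3)=6.
Local minima occur where both diagonal entries positive: (-1, 3). Count: 1.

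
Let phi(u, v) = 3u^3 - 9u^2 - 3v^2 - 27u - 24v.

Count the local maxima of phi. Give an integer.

1

phi separates as a function of u plus a function of v, so ∇phi=0 decouples.
∂phi/∂u = 9(u - 3)(u + 1) = 0 at u ∈ {-1, 3}; ∂phi/∂v = -6(v + 4) = 0 at v ∈ {-4}.
The Hessian is diagonal: diag(phi_uu, phi_vv). Second derivatives: phi_uu(-1)=-36, phi_uu(3)=36; phi_vv(-4)=-6.
Local maxima occur where both diagonal entries negative: (-1, -4). Count: 1.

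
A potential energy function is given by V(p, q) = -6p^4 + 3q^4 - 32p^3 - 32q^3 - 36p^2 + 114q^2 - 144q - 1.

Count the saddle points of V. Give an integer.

V separates as a function of p plus a function of q, so ∇V=0 decouples.
∂V/∂p = -24p(p + 1)(p + 3) = 0 at p ∈ {-3, -1, 0}; ∂V/∂q = 12(q - 4)(q - 3)(q - 1) = 0 at q ∈ {1, 3, 4}.
The Hessian is diagonal: diag(V_pp, V_qq). Second derivatives: V_pp(-3)=-144, V_pp(-1)=48, V_pp(0)=-72; V_qq(1)=72, V_qq(3)=-24, V_qq(4)=36.
Saddle points occur where the two diagonal entries have opposite signs: (-3, 1), (-3, 4), (-1, 3), (0, 1), (0, 4). Count: 5.

5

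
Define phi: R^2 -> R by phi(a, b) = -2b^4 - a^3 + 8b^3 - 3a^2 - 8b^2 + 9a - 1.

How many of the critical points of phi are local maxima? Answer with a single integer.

2

phi separates as a function of a plus a function of b, so ∇phi=0 decouples.
∂phi/∂a = -3(a - 1)(a + 3) = 0 at a ∈ {-3, 1}; ∂phi/∂b = -8b(b - 2)(b - 1) = 0 at b ∈ {0, 1, 2}.
The Hessian is diagonal: diag(phi_aa, phi_bb). Second derivatives: phi_aa(-3)=12, phi_aa(1)=-12; phi_bb(0)=-16, phi_bb(1)=8, phi_bb(2)=-16.
Local maxima occur where both diagonal entries negative: (1, 0), (1, 2). Count: 2.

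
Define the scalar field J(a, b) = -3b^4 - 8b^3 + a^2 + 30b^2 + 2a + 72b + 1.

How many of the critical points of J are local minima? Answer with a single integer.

1

J separates as a function of a plus a function of b, so ∇J=0 decouples.
∂J/∂a = 2(a + 1) = 0 at a ∈ {-1}; ∂J/∂b = -12(b - 2)(b + 1)(b + 3) = 0 at b ∈ {-3, -1, 2}.
The Hessian is diagonal: diag(J_aa, J_bb). Second derivatives: J_aa(-1)=2; J_bb(-3)=-120, J_bb(-1)=72, J_bb(2)=-180.
Local minima occur where both diagonal entries positive: (-1, -1). Count: 1.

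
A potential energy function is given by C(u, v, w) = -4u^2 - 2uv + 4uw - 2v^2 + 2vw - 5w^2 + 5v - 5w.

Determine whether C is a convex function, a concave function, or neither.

C is quadratic, so its Hessian is the constant matrix H = [[-8, -2, 4], [-2, -4, 2], [4, 2, -10]].
Leading principal minors: -8, 28, -216.
Signs alternate −, +, − ⇒ H ≺ 0 ⇒ concave.

concave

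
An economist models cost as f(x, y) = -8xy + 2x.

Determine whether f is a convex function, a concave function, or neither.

neither

f is quadratic, so its Hessian is the constant matrix H = [[0, -8], [-8, 0]].
det(H) = -64, tr(H) = 0.
det(H) < 0, so H is indefinite: neither convex nor concave.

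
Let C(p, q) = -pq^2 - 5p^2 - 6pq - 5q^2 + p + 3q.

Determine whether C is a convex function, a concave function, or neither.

neither

The term -pq^2 is cubic, so the Hessian is not constant.
∂²C/∂q² = -2p - 10, which takes both signs as p varies (negative for sufficiently large p). A diagonal entry of the Hessian changing sign means the Hessian is neither positive- nor negative-semidefinite on all of R^2.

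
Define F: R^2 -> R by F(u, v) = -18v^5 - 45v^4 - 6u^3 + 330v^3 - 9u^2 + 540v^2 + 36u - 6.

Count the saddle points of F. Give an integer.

4

F separates as a function of u plus a function of v, so ∇F=0 decouples.
∂F/∂u = -18(u - 1)(u + 2) = 0 at u ∈ {-2, 1}; ∂F/∂v = -90v(v - 3)(v + 1)(v + 4) = 0 at v ∈ {-4, -1, 0, 3}.
The Hessian is diagonal: diag(F_uu, F_vv). Second derivatives: F_uu(-2)=54, F_uu(1)=-54; F_vv(-4)=7560, F_vv(-1)=-1080, F_vv(0)=1080, F_vv(3)=-7560.
Saddle points occur where the two diagonal entries have opposite signs: (-2, -1), (-2, 3), (1, -4), (1, 0). Count: 4.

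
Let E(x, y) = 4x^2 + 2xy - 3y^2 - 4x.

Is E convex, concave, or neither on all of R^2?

neither

E is quadratic, so its Hessian is the constant matrix H = [[8, 2], [2, -6]].
det(H) = -52, tr(H) = 2.
det(H) < 0, so H is indefinite: neither convex nor concave.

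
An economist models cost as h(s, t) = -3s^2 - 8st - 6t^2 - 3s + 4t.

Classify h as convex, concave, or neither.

h is quadratic, so its Hessian is the constant matrix H = [[-6, -8], [-8, -12]].
det(H) = 8, tr(H) = -18.
det(H) > 0 and tr(H) < 0, so H is negative definite everywhere: concave.

concave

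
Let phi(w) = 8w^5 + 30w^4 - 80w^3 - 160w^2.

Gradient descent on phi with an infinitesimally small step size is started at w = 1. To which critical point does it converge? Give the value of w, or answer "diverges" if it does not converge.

2

phi'(w) = 40w(w - 2)(w + 1)(w + 4), so phi'(1) = -400.
Gradient descent moves in the -phi' direction, i.e. w is increasing.
The nearest critical point in that direction is w = 2, where phi'' = 1440 > 0 (a local minimum). The iterate converges there.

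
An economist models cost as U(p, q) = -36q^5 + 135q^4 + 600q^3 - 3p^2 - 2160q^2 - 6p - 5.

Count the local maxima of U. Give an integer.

U separates as a function of p plus a function of q, so ∇U=0 decouples.
∂U/∂p = -6(p + 1) = 0 at p ∈ {-1}; ∂U/∂q = -180q(q - 4)(q - 2)(q + 3) = 0 at q ∈ {-3, 0, 2, 4}.
The Hessian is diagonal: diag(U_pp, U_qq). Second derivatives: U_pp(-1)=-6; U_qq(-3)=18900, U_qq(0)=-4320, U_qq(2)=3600, U_qq(4)=-10080.
Local maxima occur where both diagonal entries negative: (-1, 0), (-1, 4). Count: 2.

2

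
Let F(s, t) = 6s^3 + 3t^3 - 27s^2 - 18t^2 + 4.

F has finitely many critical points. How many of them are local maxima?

F separates as a function of s plus a function of t, so ∇F=0 decouples.
∂F/∂s = 18s(s - 3) = 0 at s ∈ {0, 3}; ∂F/∂t = 9t(t - 4) = 0 at t ∈ {0, 4}.
The Hessian is diagonal: diag(F_ss, F_tt). Second derivatives: F_ss(0)=-54, F_ss(3)=54; F_tt(0)=-36, F_tt(4)=36.
Local maxima occur where both diagonal entries negative: (0, 0). Count: 1.

1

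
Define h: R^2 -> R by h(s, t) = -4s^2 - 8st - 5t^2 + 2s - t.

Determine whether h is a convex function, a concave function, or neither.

concave

h is quadratic, so its Hessian is the constant matrix H = [[-8, -8], [-8, -10]].
det(H) = 16, tr(H) = -18.
det(H) > 0 and tr(H) < 0, so H is negative definite everywhere: concave.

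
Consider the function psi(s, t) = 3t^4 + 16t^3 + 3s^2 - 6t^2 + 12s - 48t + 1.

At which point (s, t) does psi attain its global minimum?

(-2, -4)

psi(s,t) separates as P(s) + Q(t) + 1, so its minimum is min P + min Q + 1.
P'(s) = 6s + 12 vanishes at s ∈ {-2}; Q'(t) = 12(t - 1)(t + 1)(t + 4) vanishes at t ∈ {-4, -1, 1}.
Local minima of P (where P''>0): P(-2)=-12. Local minima of Q: Q(-4)=-160, Q(1)=-35.
So the global minimum of psi is P(-2) + Q(-4) + 1 = -12 − 160 + 1 = -171, attained at (-2, -4).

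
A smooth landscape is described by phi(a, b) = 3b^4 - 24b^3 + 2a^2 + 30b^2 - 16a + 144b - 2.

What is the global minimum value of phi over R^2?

phi(a,b) separates as P(a) + Q(b) − 2, so its minimum is min P + min Q − 2.
P'(a) = 4a - 16 vanishes at a ∈ {4}; Q'(b) = 12(b - 4)(b - 3)(b + 1) vanishes at b ∈ {-1, 3, 4}.
Local minima of P (where P''>0): P(4)=-32. Local minima of Q: Q(-1)=-87, Q(4)=288.
So the global minimum of phi is P(4) + Q(-1) − 2 = -32 − 87 − 2 = -121, attained at (4, -1).

-121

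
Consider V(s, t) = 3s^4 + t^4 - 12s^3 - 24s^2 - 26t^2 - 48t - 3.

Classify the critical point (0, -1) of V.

The mixed partial ∂²V/∂s∂t is 0, so the Hessian at any point is diag(V_ss, V_tt) = diag(12(3s^2 - 6s - 4), 4(3t^2 - 13)).
At (0, -1): H = diag(-48, -40).
Both eigenvalues are negative, so H is negative definite: a local maximum.

local maximum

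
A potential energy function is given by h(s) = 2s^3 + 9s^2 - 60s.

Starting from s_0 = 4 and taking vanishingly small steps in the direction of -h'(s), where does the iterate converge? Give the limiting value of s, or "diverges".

2

h'(s) = 6(s - 2)(s + 5), so h'(4) = 108.
Gradient descent moves in the -h' direction, i.e. s is decreasing.
The nearest critical point in that direction is s = 2, where h'' = 42 > 0 (a local minimum). The iterate converges there.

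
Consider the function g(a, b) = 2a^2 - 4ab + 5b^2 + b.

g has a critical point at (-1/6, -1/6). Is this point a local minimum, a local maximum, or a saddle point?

The Hessian of g is constant: H = [[4, -4], [-4, 10]].
det(H) = 4·10 − (-4)² = 24.
det(H) > 0 and tr(H) = 14 > 0, so H is positive definite and the point is a local minimum.

local minimum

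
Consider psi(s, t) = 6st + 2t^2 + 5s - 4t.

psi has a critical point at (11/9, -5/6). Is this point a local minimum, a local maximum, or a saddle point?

saddle point

The Hessian of psi is constant: H = [[0, 6], [6, 4]].
det(H) = 0·4 − 6² = -36.
Since det(H) < 0, H is indefinite and the critical point is a saddle point.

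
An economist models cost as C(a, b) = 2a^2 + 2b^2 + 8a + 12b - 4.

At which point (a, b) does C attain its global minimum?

(-2, -3)

C(a,b) separates as P(a) + Q(b) − 4, so its minimum is min P + min Q − 4.
P'(a) = 4a + 8 vanishes at a ∈ {-2}; Q'(b) = 4b + 12 vanishes at b ∈ {-3}.
Local minima of P (where P''>0): P(-2)=-8. Local minima of Q: Q(-3)=-18.
So the global minimum of C is P(-2) + Q(-3) − 4 = -8 − 18 − 4 = -30, attained at (-2, -3).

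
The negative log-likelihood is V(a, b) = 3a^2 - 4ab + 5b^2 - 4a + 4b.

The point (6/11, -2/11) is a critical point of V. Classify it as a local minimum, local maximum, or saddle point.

The Hessian of V is constant: H = [[6, -4], [-4, 10]].
det(H) = 6·10 − (-4)² = 44.
det(H) > 0 and tr(H) = 16 > 0, so H is positive definite and the point is a local minimum.

local minimum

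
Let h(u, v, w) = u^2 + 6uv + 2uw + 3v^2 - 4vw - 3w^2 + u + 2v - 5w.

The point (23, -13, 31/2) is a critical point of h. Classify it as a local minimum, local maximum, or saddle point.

The Hessian is constant: H = [[2, 6, 2], [6, 6, -4], [2, -4, -6]].
Leading principal minors: Δ₁ = 2, Δ₂ = -24, Δ₃ = -8.
The minors fit neither the all-positive nor the alternating-sign pattern, so H is indefinite: a saddle point.

saddle point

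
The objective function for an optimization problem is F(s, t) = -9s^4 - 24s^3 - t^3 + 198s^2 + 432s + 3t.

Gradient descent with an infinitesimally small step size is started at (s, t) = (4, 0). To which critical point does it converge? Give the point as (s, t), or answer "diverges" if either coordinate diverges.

diverges

F is separable, so gradient descent decouples: s follows -∂F/∂s, t follows -∂F/∂t.
∂F/∂s = -36(s - 3)(s + 1)(s + 4); at s=4 this is -1440, so s increases.
∂F/∂t = -3(t - 1)(t + 1); at t=0 this is 3, so t decreases.
The s-coordinate has no critical point in that direction and runs off to infinity.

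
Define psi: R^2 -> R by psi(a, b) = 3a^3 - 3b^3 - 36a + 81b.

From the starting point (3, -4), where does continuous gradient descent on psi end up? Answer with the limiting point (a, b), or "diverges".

psi is separable, so gradient descent decouples: a follows -∂psi/∂a, b follows -∂psi/∂b.
∂psi/∂a = 9(a - 2)(a + 2); at a=3 this is 45, so a decreases.
∂psi/∂b = -9(b - 3)(b + 3); at b=-4 this is -63, so b increases.
a converges to its nearest critical value 2 (a local min of the a-part); b converges to -3. The iterate converges to (2, -3).

(2, -3)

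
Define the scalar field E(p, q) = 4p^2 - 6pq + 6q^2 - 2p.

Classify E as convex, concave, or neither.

convex

E is quadratic, so its Hessian is the constant matrix H = [[8, -6], [-6, 12]].
det(H) = 60, tr(H) = 20.
det(H) > 0 and tr(H) > 0, so H is positive definite everywhere: convex.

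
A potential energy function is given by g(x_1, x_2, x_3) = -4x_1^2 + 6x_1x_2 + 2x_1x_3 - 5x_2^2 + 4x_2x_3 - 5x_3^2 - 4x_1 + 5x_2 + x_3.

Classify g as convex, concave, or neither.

g is quadratic, so its Hessian is the constant matrix H = [[-8, 6, 2], [6, -10, 4], [2, 4, -10]].
Leading principal minors: -8, 44, -176.
Signs alternate −, +, − ⇒ H ≺ 0 ⇒ concave.

concave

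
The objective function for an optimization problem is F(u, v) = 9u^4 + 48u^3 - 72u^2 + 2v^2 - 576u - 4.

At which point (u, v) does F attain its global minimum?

(2, 0)

F(u,v) separates as P(u) + Q(v) − 4, so its minimum is min P + min Q − 4.
P'(u) = 36(u - 2)(u + 2)(u + 4) vanishes at u ∈ {-4, -2, 2}; Q'(v) = 4v vanishes at v ∈ {0}.
Local minima of P (where P''>0): P(-4)=384, P(2)=-912. Local minima of Q: Q(0)=0.
So the global minimum of F is P(2) + Q(0) − 4 = -912 + 0 − 4 = -916, attained at (2, 0).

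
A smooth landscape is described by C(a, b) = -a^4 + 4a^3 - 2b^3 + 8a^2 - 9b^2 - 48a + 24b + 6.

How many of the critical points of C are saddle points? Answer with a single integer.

C separates as a function of a plus a function of b, so ∇C=0 decouples.
∂C/∂a = -4(a - 3)(a - 2)(a + 2) = 0 at a ∈ {-2, 2, 3}; ∂C/∂b = -6(b - 1)(b + 4) = 0 at b ∈ {-4, 1}.
The Hessian is diagonal: diag(C_aa, C_bb). Second derivatives: C_aa(-2)=-80, C_aa(2)=16, C_aa(3)=-20; C_bb(-4)=30, C_bb(1)=-30.
Saddle points occur where the two diagonal entries have opposite signs: (-2, -4), (2, 1), (3, -4). Count: 3.

3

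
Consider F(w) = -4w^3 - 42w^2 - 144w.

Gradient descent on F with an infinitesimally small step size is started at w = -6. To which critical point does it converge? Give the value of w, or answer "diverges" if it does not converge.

-4

F'(w) = -12(w + 3)(w + 4), so F'(-6) = -72.
Gradient descent moves in the -F' direction, i.e. w is increasing.
The nearest critical point in that direction is w = -4, where F'' = 12 > 0 (a local minimum). The iterate converges there.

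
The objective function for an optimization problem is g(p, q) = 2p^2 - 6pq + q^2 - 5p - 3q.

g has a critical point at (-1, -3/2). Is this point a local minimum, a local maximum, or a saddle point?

The Hessian of g is constant: H = [[4, -6], [-6, 2]].
det(H) = 4·2 − (-6)² = -28.
Since det(H) < 0, H is indefinite and the critical point is a saddle point.

saddle point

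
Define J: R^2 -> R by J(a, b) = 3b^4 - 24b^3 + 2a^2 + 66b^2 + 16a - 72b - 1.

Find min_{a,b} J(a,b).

J(a,b) separates as P(a) + Q(b) − 1, so its minimum is min P + min Q − 1.
P'(a) = 4a + 16 vanishes at a ∈ {-4}; Q'(b) = 12(b - 3)(b - 2)(b - 1) vanishes at b ∈ {1, 2, 3}.
Local minima of P (where P''>0): P(-4)=-32. Local minima of Q: Q(1)=-27, Q(3)=-27.
So the global minimum of J is P(-4) + Q(1) − 1 = -32 − 27 − 1 = -60, attained at (-4, 1).

-60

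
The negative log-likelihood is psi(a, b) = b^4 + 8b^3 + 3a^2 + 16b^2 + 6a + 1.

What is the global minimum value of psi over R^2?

psi(a,b) separates as P(a) + Q(b) + 1, so its minimum is min P + min Q + 1.
P'(a) = 6a + 6 vanishes at a ∈ {-1}; Q'(b) = 4b(b + 2)(b + 4) vanishes at b ∈ {-4, -2, 0}.
Local minima of P (where P''>0): P(-1)=-3. Local minima of Q: Q(-4)=0, Q(0)=0.
So the global minimum of psi is P(-1) + Q(-4) + 1 = -3 + 0 + 1 = -2, attained at (-1, -4).

-2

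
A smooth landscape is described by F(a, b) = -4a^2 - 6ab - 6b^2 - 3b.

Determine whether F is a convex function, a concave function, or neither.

F is quadratic, so its Hessian is the constant matrix H = [[-8, -6], [-6, -12]].
det(H) = 60, tr(H) = -20.
det(H) > 0 and tr(H) < 0, so H is negative definite everywhere: concave.

concave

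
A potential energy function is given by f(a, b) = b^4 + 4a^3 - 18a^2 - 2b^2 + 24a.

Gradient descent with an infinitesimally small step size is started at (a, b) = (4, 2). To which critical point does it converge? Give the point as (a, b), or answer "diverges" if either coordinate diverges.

f is separable, so gradient descent decouples: a follows -∂f/∂a, b follows -∂f/∂b.
∂f/∂a = 12(a - 2)(a - 1); at a=4 this is 72, so a decreases.
∂f/∂b = 4b(b - 1)(b + 1); at b=2 this is 24, so b decreases.
a converges to its nearest critical value 2 (a local min of the a-part); b converges to 1. The iterate converges to (2, 1).

(2, 1)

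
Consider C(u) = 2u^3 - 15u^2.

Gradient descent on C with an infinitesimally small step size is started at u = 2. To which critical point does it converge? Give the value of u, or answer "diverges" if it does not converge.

C'(u) = 6u(u - 5), so C'(2) = -36.
Gradient descent moves in the -C' direction, i.e. u is increasing.
The nearest critical point in that direction is u = 5, where C'' = 30 > 0 (a local minimum). The iterate converges there.

5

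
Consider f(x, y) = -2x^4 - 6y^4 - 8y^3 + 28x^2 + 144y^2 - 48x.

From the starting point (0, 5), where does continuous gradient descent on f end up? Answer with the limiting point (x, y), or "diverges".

f is separable, so gradient descent decouples: x follows -∂f/∂x, y follows -∂f/∂y.
∂f/∂x = -8(x - 2)(x - 1)(x + 3); at x=0 this is -48, so x increases.
∂f/∂y = -24y(y - 3)(y + 4); at y=5 this is -2160, so y increases.
The y-coordinate has no critical point in that direction and runs off to infinity.

diverges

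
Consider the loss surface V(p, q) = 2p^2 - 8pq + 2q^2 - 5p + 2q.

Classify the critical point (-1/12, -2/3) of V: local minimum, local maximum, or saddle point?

The Hessian of V is constant: H = [[4, -8], [-8, 4]].
det(H) = 4·4 − (-8)² = -48.
Since det(H) < 0, H is indefinite and the critical point is a saddle point.

saddle point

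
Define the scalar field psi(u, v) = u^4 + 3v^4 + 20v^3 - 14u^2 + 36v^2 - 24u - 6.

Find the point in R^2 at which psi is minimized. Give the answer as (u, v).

(3, 0)

psi(u,v) separates as P(u) + Q(v) − 6, so its minimum is min P + min Q − 6.
P'(u) = 4(u - 3)(u + 1)(u + 2) vanishes at u ∈ {-2, -1, 3}; Q'(v) = 12v(v + 2)(v + 3) vanishes at v ∈ {-3, -2, 0}.
Local minima of P (where P''>0): P(-2)=8, P(3)=-117. Local minima of Q: Q(-3)=27, Q(0)=0.
So the global minimum of psi is P(3) + Q(0) − 6 = -117 + 0 − 6 = -123, attained at (3, 0).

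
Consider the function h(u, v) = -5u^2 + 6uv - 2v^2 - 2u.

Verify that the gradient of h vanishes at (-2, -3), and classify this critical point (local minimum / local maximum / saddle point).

∇h = (-10u + 6v - 2, 6u - 4v); substituting (-2, -3) gives ∇h = (0, 0), so (-2, -3) is indeed a critical point.
The Hessian of h is constant: H = [[-10, 6], [6, -4]].
det(H) = (-10)·(-4) − 6² = 4.
det(H) > 0 and tr(H) = -14 < 0, so H is negative definite and the point is a local maximum.

local maximum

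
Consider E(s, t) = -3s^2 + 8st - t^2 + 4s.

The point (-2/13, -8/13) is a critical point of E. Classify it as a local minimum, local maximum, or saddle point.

The Hessian of E is constant: H = [[-6, 8], [8, -2]].
det(H) = (-6)·(-2) − 8² = -52.
Since det(H) < 0, H is indefinite and the critical point is a saddle point.

saddle point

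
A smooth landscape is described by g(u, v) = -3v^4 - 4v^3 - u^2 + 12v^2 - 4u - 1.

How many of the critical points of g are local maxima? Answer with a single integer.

2

g separates as a function of u plus a function of v, so ∇g=0 decouples.
∂g/∂u = -2(u + 2) = 0 at u ∈ {-2}; ∂g/∂v = -12v(v - 1)(v + 2) = 0 at v ∈ {-2, 0, 1}.
The Hessian is diagonal: diag(g_uu, g_vv). Second derivatives: g_uu(-2)=-2; g_vv(-2)=-72, g_vv(0)=24, g_vv(1)=-36.
Local maxima occur where both diagonal entries negative: (-2, -2), (-2, 1). Count: 2.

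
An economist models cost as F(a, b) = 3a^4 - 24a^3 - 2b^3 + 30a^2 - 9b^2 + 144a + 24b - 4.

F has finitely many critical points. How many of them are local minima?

2

F separates as a function of a plus a function of b, so ∇F=0 decouples.
∂F/∂a = 12(a - 4)(a - 3)(a + 1) = 0 at a ∈ {-1, 3, 4}; ∂F/∂b = -6(b - 1)(b + 4) = 0 at b ∈ {-4, 1}.
The Hessian is diagonal: diag(F_aa, F_bb). Second derivatives: F_aa(-1)=240, F_aa(3)=-48, F_aa(4)=60; F_bb(-4)=30, F_bb(1)=-30.
Local minima occur where both diagonal entries positive: (-1, -4), (4, -4). Count: 2.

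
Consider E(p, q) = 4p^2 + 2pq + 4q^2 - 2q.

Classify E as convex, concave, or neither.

E is quadratic, so its Hessian is the constant matrix H = [[8, 2], [2, 8]].
det(H) = 60, tr(H) = 16.
det(H) > 0 and tr(H) > 0, so H is positive definite everywhere: convex.

convex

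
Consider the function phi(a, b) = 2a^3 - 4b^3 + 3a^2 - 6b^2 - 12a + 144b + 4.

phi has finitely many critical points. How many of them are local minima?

phi separates as a function of a plus a function of b, so ∇phi=0 decouples.
∂phi/∂a = 6(a - 1)(a + 2) = 0 at a ∈ {-2, 1}; ∂phi/∂b = -12(b - 3)(b + 4) = 0 at b ∈ {-4, 3}.
The Hessian is diagonal: diag(phi_aa, phi_bb). Second derivatives: phi_aa(-2)=-18, phi_aa(1)=18; phi_bb(-4)=84, phi_bb(3)=-84.
Local minima occur where both diagonal entries positive: (1, -4). Count: 1.

1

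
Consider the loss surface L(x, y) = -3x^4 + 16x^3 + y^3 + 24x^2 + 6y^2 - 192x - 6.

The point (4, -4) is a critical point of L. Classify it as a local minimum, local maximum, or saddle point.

The mixed partial ∂²L/∂x∂y is 0, so the Hessian at any point is diag(L_xx, L_yy) = diag(12(-3x^2 + 8x + 4), 6(y + 2)).
At (4, -4): H = diag(-144, -12).
Both eigenvalues are negative, so H is negative definite: a local maximum.

local maximum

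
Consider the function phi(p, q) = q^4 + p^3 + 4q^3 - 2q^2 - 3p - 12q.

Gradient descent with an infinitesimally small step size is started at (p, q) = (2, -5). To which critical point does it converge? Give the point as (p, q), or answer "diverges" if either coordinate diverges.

(1, -3)

phi is separable, so gradient descent decouples: p follows -∂phi/∂p, q follows -∂phi/∂q.
∂phi/∂p = 3(p - 1)(p + 1); at p=2 this is 9, so p decreases.
∂phi/∂q = 4(q - 1)(q + 1)(q + 3); at q=-5 this is -192, so q increases.
p converges to its nearest critical value 1 (a local min of the p-part); q converges to -3. The iterate converges to (1, -3).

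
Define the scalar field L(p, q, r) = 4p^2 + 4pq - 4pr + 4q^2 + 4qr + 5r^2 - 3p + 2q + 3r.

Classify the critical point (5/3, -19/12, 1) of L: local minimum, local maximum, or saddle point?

local minimum

The Hessian is constant: H = [[8, 4, -4], [4, 8, 4], [-4, 4, 10]].
Leading principal minors: Δ₁ = 8, Δ₂ = 48, Δ₃ = 96.
All leading minors are positive, so H is positive definite: a local minimum.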